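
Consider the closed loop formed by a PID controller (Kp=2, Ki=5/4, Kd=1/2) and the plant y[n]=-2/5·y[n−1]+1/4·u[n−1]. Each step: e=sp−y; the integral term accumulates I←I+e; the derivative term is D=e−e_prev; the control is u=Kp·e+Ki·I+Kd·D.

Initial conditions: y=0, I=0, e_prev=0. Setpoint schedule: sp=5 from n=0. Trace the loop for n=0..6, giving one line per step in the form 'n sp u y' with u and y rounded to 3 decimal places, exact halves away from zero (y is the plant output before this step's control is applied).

0 5 18.750 0.000
1 5 4.922 4.688
2 5 27.651 -0.645
3 5 2.734 7.171
4 5 39.011 -2.185
5 5 -4.728 10.627
6 5 54.867 -5.433

(exact arithmetic carried between steps; '≈' marks a value shown rounded to 6 d.p. or computed from one; I and e_prev carry over from the previous line; the table rounds u and y to 3 d.p., halves away from zero)
n=0: y=0, sp=5, e=sp−y=5; I=5, D=e−e_prev=5; u=2·5+5/4·5+1/2·5=18.75; next y=-2/5·0+1/4·18.75=4.6875
n=1: y=4.6875, sp=5, e=sp−y=0.3125; I=5.3125, D=e−e_prev=-4.6875; u=2·0.3125+5/4·5.3125+1/2·(-4.6875)=4.921875; next y=-2/5·4.6875+1/4·4.921875≈-0.644531
n=2: y≈-0.644531, sp=5, e=sp−y≈5.644531; I≈10.957031, D=e−e_prev≈5.332031; u=2·5.644531+5/4·10.957031+1/2·5.332031≈27.651367; next y=-2/5·(-0.644531)+1/4·27.651367≈7.170654
n=3: y≈7.170654, sp=5, e=sp−y≈-2.170654; I≈8.786377, D=e−e_prev≈-7.815186; u=2·(-2.170654)+5/4·8.786377+1/2·(-7.815186)≈2.734070; next y=-2/5·7.170654+1/4·2.734070≈-2.184744
n=4: y≈-2.184744, sp=5, e=sp−y≈7.184744; I≈15.971121, D=e−e_prev≈9.355399; u=2·7.184744+5/4·15.971121+1/2·9.355399≈39.011089; next y=-2/5·(-2.184744)+1/4·39.011089≈10.626670
n=5: y≈10.626670, sp=5, e=sp−y≈-5.626670; I≈10.344451, D=e−e_prev≈-12.811414; u=2·(-5.626670)+5/4·10.344451+1/2·(-12.811414)≈-4.728483; next y=-2/5·10.626670+1/4·(-4.728483)≈-5.432789
n=6: y≈-5.432789, sp=5, e=sp−y≈10.432789; I≈20.777240, D=e−e_prev≈16.059459; u=2·10.432789+5/4·20.777240+1/2·16.059459≈54.866857; next y=-2/5·(-5.432789)+1/4·54.866857≈15.889830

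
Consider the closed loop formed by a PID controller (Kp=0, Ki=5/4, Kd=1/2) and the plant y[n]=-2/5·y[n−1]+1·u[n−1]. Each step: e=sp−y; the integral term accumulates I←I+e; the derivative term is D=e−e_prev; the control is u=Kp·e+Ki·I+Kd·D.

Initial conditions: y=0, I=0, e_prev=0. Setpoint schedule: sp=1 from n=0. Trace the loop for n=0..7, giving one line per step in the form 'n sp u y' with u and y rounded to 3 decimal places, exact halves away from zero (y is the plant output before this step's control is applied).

(exact arithmetic carried between steps; '≈' marks a value shown rounded to 6 d.p. or computed from one; I and e_prev carry over from the previous line; the table rounds u and y to 3 d.p., halves away from zero)
n=0: y=0, sp=1, e=sp−y=1; I=1, D=e−e_prev=1; u=0·1+5/4·1+1/2·1=1.75; next y=-2/5·0+1·1.75=1.75
n=1: y=1.75, sp=1, e=sp−y=-0.75; I=0.25, D=e−e_prev=-1.75; u=0·(-0.75)+5/4·0.25+1/2·(-1.75)=-0.5625; next y=-2/5·1.75+1·(-0.5625)=-1.2625
n=2: y=-1.2625, sp=1, e=sp−y=2.2625; I=2.5125, D=e−e_prev=3.0125; u=0·2.2625+5/4·2.5125+1/2·3.0125=4.646875; next y=-2/5·(-1.2625)+1·4.646875=5.151875
n=3: y=5.151875, sp=1, e=sp−y=-4.151875; I=-1.639375, D=e−e_prev=-6.414375; u=0·(-4.151875)+5/4·(-1.639375)+1/2·(-6.414375)≈-5.256406; next y=-2/5·5.151875+1·(-5.256406)≈-7.317156
n=4: y≈-7.317156, sp=1, e=sp−y≈8.317156; I≈6.677781, D=e−e_prev≈12.469031; u=0·8.317156+5/4·6.677781+1/2·12.469031≈14.581742; next y=-2/5·(-7.317156)+1·14.581742≈17.508605
n=5: y≈17.508605, sp=1, e=sp−y≈-16.508605; I≈-9.830823, D=e−e_prev≈-24.825761; u=0·(-16.508605)+5/4·(-9.830823)+1/2·(-24.825761)≈-24.701410; next y=-2/5·17.508605+1·(-24.701410)≈-31.704852
n=6: y≈-31.704852, sp=1, e=sp−y≈32.704852; I≈22.874028, D=e−e_prev≈49.213456; u=0·32.704852+5/4·22.874028+1/2·49.213456≈53.199263; next y=-2/5·(-31.704852)+1·53.199263≈65.881204
n=7: y≈65.881204, sp=1, e=sp−y≈-64.881204; I≈-42.007176, D=e−e_prev≈-97.586056; u=0·(-64.881204)+5/4·(-42.007176)+1/2·(-97.586056)≈-101.301998; next y=-2/5·65.881204+1·(-101.301998)≈-127.654479

0 1 1.750 0.000
1 1 -0.563 1.750
2 1 4.647 -1.263
3 1 -5.256 5.152
4 1 14.582 -7.317
5 1 -24.701 17.509
6 1 53.199 -31.705
7 1 -101.302 65.881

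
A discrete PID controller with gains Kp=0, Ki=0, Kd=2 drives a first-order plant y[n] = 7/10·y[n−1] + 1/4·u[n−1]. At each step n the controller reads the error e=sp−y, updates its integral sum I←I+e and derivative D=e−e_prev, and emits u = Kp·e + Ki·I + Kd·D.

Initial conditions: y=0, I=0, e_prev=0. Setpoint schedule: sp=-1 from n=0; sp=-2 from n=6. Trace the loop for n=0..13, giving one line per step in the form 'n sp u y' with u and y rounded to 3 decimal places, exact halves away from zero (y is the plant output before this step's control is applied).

(exact arithmetic carried between steps; '≈' marks a value shown rounded to 6 d.p. or computed from one; I and e_prev carry over from the previous line; the table rounds u and y to 3 d.p., halves away from zero)
n=0: y=0, sp=-1, e=sp−y=-1; I=-1, D=e−e_prev=-1; u=0·(-1)+0·(-1)+2·(-1)=-2; next y=7/10·0+1/4·(-2)=-0.5
n=1: y=-0.5, sp=-1, e=sp−y=-0.5; I=-1.5, D=e−e_prev=0.5; u=0·(-0.5)+0·(-1.5)+2·0.5=1; next y=7/10·(-0.5)+1/4·1=-0.1
n=2: y=-0.1, sp=-1, e=sp−y=-0.9; I=-2.4, D=e−e_prev=-0.4; u=0·(-0.9)+0·(-2.4)+2·(-0.4)=-0.8; next y=7/10·(-0.1)+1/4·(-0.8)=-0.27
n=3: y=-0.27, sp=-1, e=sp−y=-0.73; I=-3.13, D=e−e_prev=0.17; u=0·(-0.73)+0·(-3.13)+2·0.17=0.34; next y=7/10·(-0.27)+1/4·0.34=-0.104
n=4: y=-0.104, sp=-1, e=sp−y=-0.896; I=-4.026, D=e−e_prev=-0.166; u=0·(-0.896)+0·(-4.026)+2·(-0.166)=-0.332; next y=7/10·(-0.104)+1/4·(-0.332)=-0.1558
n=5: y=-0.1558, sp=-1, e=sp−y=-0.8442; I=-4.8702, D=e−e_prev=0.0518; u=0·(-0.8442)+0·(-4.8702)+2·0.0518=0.1036; next y=7/10·(-0.1558)+1/4·0.1036=-0.08316
n=6: y=-0.08316, sp=-2, e=sp−y=-1.91684; I=-6.78704, D=e−e_prev=-1.07264; u=0·(-1.91684)+0·(-6.78704)+2·(-1.07264)=-2.14528; next y=7/10·(-0.08316)+1/4·(-2.14528)=-0.594532
n=7: y=-0.594532, sp=-2, e=sp−y=-1.405468; I=-8.192508, D=e−e_prev=0.511372; u=0·(-1.405468)+0·(-8.192508)+2·0.511372=1.022744; next y=7/10·(-0.594532)+1/4·1.022744≈-0.160486
n=8: y≈-0.160486, sp=-2, e=sp−y≈-1.839514; I≈-10.032022, D=e−e_prev≈-0.434046; u=0·(-1.839514)+0·(-10.032022)+2·(-0.434046)≈-0.868091; next y=7/10·(-0.160486)+1/4·(-0.868091)≈-0.329363
n=9: y≈-0.329363, sp=-2, e=sp−y≈-1.670637; I≈-11.702658, D=e−e_prev≈0.168877; u=0·(-1.670637)+0·(-11.702658)+2·0.168877≈0.337754; next y=7/10·(-0.329363)+1/4·0.337754≈-0.146116
n=10: y≈-0.146116, sp=-2, e=sp−y≈-1.853884; I≈-13.556542, D=e−e_prev≈-0.183247; u=0·(-1.853884)+0·(-13.556542)+2·(-0.183247)≈-0.366495; next y=7/10·(-0.146116)+1/4·(-0.366495)≈-0.193905
n=11: y≈-0.193905, sp=-2, e=sp−y≈-1.806095; I≈-15.362638, D=e−e_prev≈0.047789; u=0·(-1.806095)+0·(-15.362638)+2·0.047789≈0.095578; next y=7/10·(-0.193905)+1/4·0.095578≈-0.111839
n=12: y≈-0.111839, sp=-2, e=sp−y≈-1.888161; I≈-17.250799, D=e−e_prev≈-0.082066; u=0·(-1.888161)+0·(-17.250799)+2·(-0.082066)≈-0.164132; next y=7/10·(-0.111839)+1/4·(-0.164132)≈-0.119320
n=13: y≈-0.119320, sp=-2, e=sp−y≈-1.880680; I≈-19.131479, D=e−e_prev≈0.007481; u=0·(-1.880680)+0·(-19.131479)+2·0.007481≈0.014963; next y=7/10·(-0.119320)+1/4·0.014963≈-0.079783

0 -1 -2.000 0.000
1 -1 1.000 -0.500
2 -1 -0.800 -0.100
3 -1 0.340 -0.270
4 -1 -0.332 -0.104
5 -1 0.104 -0.156
6 -2 -2.145 -0.083
7 -2 1.023 -0.595
8 -2 -0.868 -0.160
9 -2 0.338 -0.329
10 -2 -0.366 -0.146
11 -2 0.096 -0.194
12 -2 -0.164 -0.112
13 -2 0.015 -0.119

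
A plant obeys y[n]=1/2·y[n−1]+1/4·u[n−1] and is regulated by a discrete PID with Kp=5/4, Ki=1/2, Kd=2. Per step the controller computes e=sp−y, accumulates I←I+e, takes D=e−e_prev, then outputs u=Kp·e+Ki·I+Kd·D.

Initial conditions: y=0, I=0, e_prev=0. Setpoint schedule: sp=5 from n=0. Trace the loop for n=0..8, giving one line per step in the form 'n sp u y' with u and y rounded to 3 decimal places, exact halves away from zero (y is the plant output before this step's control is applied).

(exact arithmetic carried between steps; '≈' marks a value shown rounded to 6 d.p. or computed from one; I and e_prev carry over from the previous line; the table rounds u and y to 3 d.p., halves away from zero)
n=0: y=0, sp=5, e=sp−y=5; I=5, D=e−e_prev=5; u=5/4·5+1/2·5+2·5=18.75; next y=1/2·0+1/4·18.75=4.6875
n=1: y=4.6875, sp=5, e=sp−y=0.3125; I=5.3125, D=e−e_prev=-4.6875; u=5/4·0.3125+1/2·5.3125+2·(-4.6875)=-6.328125; next y=1/2·4.6875+1/4·(-6.328125)≈0.761719
n=2: y≈0.761719, sp=5, e=sp−y≈4.238281; I≈9.550781, D=e−e_prev≈3.925781; u=5/4·4.238281+1/2·9.550781+2·3.925781≈17.924805; next y=1/2·0.761719+1/4·17.924805≈4.862061
n=3: y≈4.862061, sp=5, e=sp−y≈0.137939; I≈9.688721, D=e−e_prev≈-4.100342; u=5/4·0.137939+1/2·9.688721+2·(-4.100342)≈-3.183899; next y=1/2·4.862061+1/4·(-3.183899)≈1.635056
n=4: y≈1.635056, sp=5, e=sp−y≈3.364944; I≈13.053665, D=e−e_prev≈3.227005; u=5/4·3.364944+1/2·13.053665+2·3.227005≈17.187023; next y=1/2·1.635056+1/4·17.187023≈5.114284
n=5: y≈5.114284, sp=5, e=sp−y≈-0.114284; I≈12.939382, D=e−e_prev≈-3.479228; u=5/4·(-0.114284)+1/2·12.939382+2·(-3.479228)≈-0.631620; next y=1/2·5.114284+1/4·(-0.631620)≈2.399237
n=6: y≈2.399237, sp=5, e=sp−y≈2.600763; I≈15.540145, D=e−e_prev≈2.715047; u=5/4·2.600763+1/2·15.540145+2·2.715047≈16.451120; next y=1/2·2.399237+1/4·16.451120≈5.312398
n=7: y≈5.312398, sp=5, e=sp−y≈-0.312398; I≈15.227746, D=e−e_prev≈-2.913161; u=5/4·(-0.312398)+1/2·15.227746+2·(-2.913161)≈1.397052; next y=1/2·5.312398+1/4·1.397052≈3.005462
n=8: y≈3.005462, sp=5, e=sp−y≈1.994538; I≈17.222284, D=e−e_prev≈2.306936; u=5/4·1.994538+1/2·17.222284+2·2.306936≈15.718186; next y=1/2·3.005462+1/4·15.718186≈5.432278

0 5 18.750 0.000
1 5 -6.328 4.688
2 5 17.925 0.762
3 5 -3.184 4.862
4 5 17.187 1.635
5 5 -0.632 5.114
6 5 16.451 2.399
7 5 1.397 5.312
8 5 15.718 3.005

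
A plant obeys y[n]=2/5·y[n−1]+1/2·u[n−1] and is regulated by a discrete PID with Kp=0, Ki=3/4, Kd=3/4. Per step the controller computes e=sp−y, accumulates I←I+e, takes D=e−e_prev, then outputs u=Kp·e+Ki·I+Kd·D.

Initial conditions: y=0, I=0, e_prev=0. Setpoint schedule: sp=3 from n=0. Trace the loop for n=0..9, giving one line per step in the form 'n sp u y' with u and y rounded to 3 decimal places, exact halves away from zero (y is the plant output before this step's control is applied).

(exact arithmetic carried between steps; '≈' marks a value shown rounded to 6 d.p. or computed from one; I and e_prev carry over from the previous line; the table rounds u and y to 3 d.p., halves away from zero)
n=0: y=0, sp=3, e=sp−y=3; I=3, D=e−e_prev=3; u=0·3+3/4·3+3/4·3=4.5; next y=2/5·0+1/2·4.5=2.25
n=1: y=2.25, sp=3, e=sp−y=0.75; I=3.75, D=e−e_prev=-2.25; u=0·0.75+3/4·3.75+3/4·(-2.25)=1.125; next y=2/5·2.25+1/2·1.125=1.4625
n=2: y=1.4625, sp=3, e=sp−y=1.5375; I=5.2875, D=e−e_prev=0.7875; u=0·1.5375+3/4·5.2875+3/4·0.7875=4.55625; next y=2/5·1.4625+1/2·4.55625=2.863125
n=3: y=2.863125, sp=3, e=sp−y=0.136875; I=5.424375, D=e−e_prev=-1.400625; u=0·0.136875+3/4·5.424375+3/4·(-1.400625)≈3.017813; next y=2/5·2.863125+1/2·3.017813≈2.654156
n=4: y≈2.654156, sp=3, e=sp−y≈0.345844; I≈5.770219, D=e−e_prev≈0.208969; u=0·0.345844+3/4·5.770219+3/4·0.208969≈4.484391; next y=2/5·2.654156+1/2·4.484391≈3.303858
n=5: y≈3.303858, sp=3, e=sp−y≈-0.303858; I≈5.466361, D=e−e_prev≈-0.649702; u=0·(-0.303858)+3/4·5.466361+3/4·(-0.649702)≈3.612495; next y=2/5·3.303858+1/2·3.612495≈3.127790
n=6: y≈3.127790, sp=3, e=sp−y≈-0.127790; I≈5.338571, D=e−e_prev≈0.176067; u=0·(-0.127790)+3/4·5.338571+3/4·0.176067≈4.135978; next y=2/5·3.127790+1/2·4.135978≈3.319105
n=7: y≈3.319105, sp=3, e=sp−y≈-0.319105; I≈5.019465, D=e−e_prev≈-0.191315; u=0·(-0.319105)+3/4·5.019465+3/4·(-0.191315)≈3.621113; next y=2/5·3.319105+1/2·3.621113≈3.138198
n=8: y≈3.138198, sp=3, e=sp−y≈-0.138198; I≈4.881267, D=e−e_prev≈0.180907; u=0·(-0.138198)+3/4·4.881267+3/4·0.180907≈3.796630; next y=2/5·3.138198+1/2·3.796630≈3.153594
n=9: y≈3.153594, sp=3, e=sp−y≈-0.153594; I≈4.727672, D=e−e_prev≈-0.015396; u=0·(-0.153594)+3/4·4.727672+3/4·(-0.015396)≈3.534207; next y=2/5·3.153594+1/2·3.534207≈3.028541

0 3 4.500 0.000
1 3 1.125 2.250
2 3 4.556 1.463
3 3 3.018 2.863
4 3 4.484 2.654
5 3 3.612 3.304
6 3 4.136 3.128
7 3 3.621 3.319
8 3 3.797 3.138
9 3 3.534 3.154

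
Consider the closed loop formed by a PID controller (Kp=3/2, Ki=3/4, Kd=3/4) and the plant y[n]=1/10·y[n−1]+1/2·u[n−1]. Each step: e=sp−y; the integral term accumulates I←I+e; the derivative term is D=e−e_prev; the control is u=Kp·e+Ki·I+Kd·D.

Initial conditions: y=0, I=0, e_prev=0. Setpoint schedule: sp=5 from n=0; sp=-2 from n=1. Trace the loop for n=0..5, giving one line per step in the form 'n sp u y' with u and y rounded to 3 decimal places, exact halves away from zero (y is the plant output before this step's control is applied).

0 5 15.000 0.000
1 -2 -28.500 7.500
2 -2 38.250 -13.500
3 -2 -62.700 17.775
4 -2 87.968 -29.573
5 -2 -138.661 41.027

(exact arithmetic carried between steps; '≈' marks a value shown rounded to 6 d.p. or computed from one; I and e_prev carry over from the previous line; the table rounds u and y to 3 d.p., halves away from zero)
n=0: y=0, sp=5, e=sp−y=5; I=5, D=e−e_prev=5; u=3/2·5+3/4·5+3/4·5=15; next y=1/10·0+1/2·15=7.5
n=1: y=7.5, sp=-2, e=sp−y=-9.5; I=-4.5, D=e−e_prev=-14.5; u=3/2·(-9.5)+3/4·(-4.5)+3/4·(-14.5)=-28.5; next y=1/10·7.5+1/2·(-28.5)=-13.5
n=2: y=-13.5, sp=-2, e=sp−y=11.5; I=7, D=e−e_prev=21; u=3/2·11.5+3/4·7+3/4·21=38.25; next y=1/10·(-13.5)+1/2·38.25=17.775
n=3: y=17.775, sp=-2, e=sp−y=-19.775; I=-12.775, D=e−e_prev=-31.275; u=3/2·(-19.775)+3/4·(-12.775)+3/4·(-31.275)=-62.7; next y=1/10·17.775+1/2·(-62.7)=-29.5725
n=4: y=-29.5725, sp=-2, e=sp−y=27.5725; I=14.7975, D=e−e_prev=47.3475; u=3/2·27.5725+3/4·14.7975+3/4·47.3475=87.9675; next y=1/10·(-29.5725)+1/2·87.9675=41.0265
n=5: y=41.0265, sp=-2, e=sp−y=-43.0265; I=-28.229, D=e−e_prev=-70.599; u=3/2·(-43.0265)+3/4·(-28.229)+3/4·(-70.599)=-138.66075; next y=1/10·41.0265+1/2·(-138.66075)=-65.227725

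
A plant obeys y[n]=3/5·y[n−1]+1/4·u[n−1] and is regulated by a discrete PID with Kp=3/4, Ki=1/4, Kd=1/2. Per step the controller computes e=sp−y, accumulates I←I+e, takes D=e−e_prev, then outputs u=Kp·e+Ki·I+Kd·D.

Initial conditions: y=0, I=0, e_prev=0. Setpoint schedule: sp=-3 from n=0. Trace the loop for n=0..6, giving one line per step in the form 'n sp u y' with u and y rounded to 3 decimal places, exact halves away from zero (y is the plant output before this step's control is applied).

0 -3 -4.500 0.000
1 -3 -2.063 -1.125
2 -3 -2.995 -1.191
3 -3 -3.072 -1.463
4 -3 -3.318 -1.646
5 -3 -3.491 -1.817
6 -3 -3.654 -1.963

(exact arithmetic carried between steps; '≈' marks a value shown rounded to 6 d.p. or computed from one; I and e_prev carry over from the previous line; the table rounds u and y to 3 d.p., halves away from zero)
n=0: y=0, sp=-3, e=sp−y=-3; I=-3, D=e−e_prev=-3; u=3/4·(-3)+1/4·(-3)+1/2·(-3)=-4.5; next y=3/5·0+1/4·(-4.5)=-1.125
n=1: y=-1.125, sp=-3, e=sp−y=-1.875; I=-4.875, D=e−e_prev=1.125; u=3/4·(-1.875)+1/4·(-4.875)+1/2·1.125=-2.0625; next y=3/5·(-1.125)+1/4·(-2.0625)=-1.190625
n=2: y=-1.190625, sp=-3, e=sp−y=-1.809375; I=-6.684375, D=e−e_prev=0.065625; u=3/4·(-1.809375)+1/4·(-6.684375)+1/2·0.065625≈-2.995313; next y=3/5·(-1.190625)+1/4·(-2.995313)≈-1.463203
n=3: y≈-1.463203, sp=-3, e=sp−y≈-1.536797; I≈-8.221172, D=e−e_prev≈0.272578; u=3/4·(-1.536797)+1/4·(-8.221172)+1/2·0.272578≈-3.071602; next y=3/5·(-1.463203)+1/4·(-3.071602)≈-1.645822
n=4: y≈-1.645822, sp=-3, e=sp−y≈-1.354178; I≈-9.575350, D=e−e_prev≈0.182619; u=3/4·(-1.354178)+1/4·(-9.575350)+1/2·0.182619≈-3.318161; next y=3/5·(-1.645822)+1/4·(-3.318161)≈-1.817034
n=5: y≈-1.817034, sp=-3, e=sp−y≈-1.182966; I≈-10.758316, D=e−e_prev≈0.171211; u=3/4·(-1.182966)+1/4·(-10.758316)+1/2·0.171211≈-3.491198; next y=3/5·(-1.817034)+1/4·(-3.491198)≈-1.963020
n=6: y≈-1.963020, sp=-3, e=sp−y≈-1.036980; I≈-11.795296, D=e−e_prev≈0.145986; u=3/4·(-1.036980)+1/4·(-11.795296)+1/2·0.145986≈-3.653566; next y=3/5·(-1.963020)+1/4·(-3.653566)≈-2.091203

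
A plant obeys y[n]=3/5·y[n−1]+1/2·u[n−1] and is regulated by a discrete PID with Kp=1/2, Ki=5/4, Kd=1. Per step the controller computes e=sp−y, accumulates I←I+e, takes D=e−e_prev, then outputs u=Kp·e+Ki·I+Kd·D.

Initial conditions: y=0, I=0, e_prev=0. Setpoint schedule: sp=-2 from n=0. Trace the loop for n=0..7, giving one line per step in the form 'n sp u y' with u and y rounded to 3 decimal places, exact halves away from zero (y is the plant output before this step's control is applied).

0 -2 -5.500 0.000
1 -2 1.563 -2.750
2 -2 -5.423 -0.869
3 -2 1.545 -3.233
4 -2 -4.959 -1.167
5 -2 1.600 -3.180
6 -2 -4.636 -1.108
7 -2 1.477 -2.982

(exact arithmetic carried between steps; '≈' marks a value shown rounded to 6 d.p. or computed from one; I and e_prev carry over from the previous line; the table rounds u and y to 3 d.p., halves away from zero)
n=0: y=0, sp=-2, e=sp−y=-2; I=-2, D=e−e_prev=-2; u=1/2·(-2)+5/4·(-2)+1·(-2)=-5.5; next y=3/5·0+1/2·(-5.5)=-2.75
n=1: y=-2.75, sp=-2, e=sp−y=0.75; I=-1.25, D=e−e_prev=2.75; u=1/2·0.75+5/4·(-1.25)+1·2.75=1.5625; next y=3/5·(-2.75)+1/2·1.5625=-0.86875
n=2: y=-0.86875, sp=-2, e=sp−y=-1.13125; I=-2.38125, D=e−e_prev=-1.88125; u=1/2·(-1.13125)+5/4·(-2.38125)+1·(-1.88125)≈-5.423438; next y=3/5·(-0.86875)+1/2·(-5.423438)≈-3.232969
n=3: y≈-3.232969, sp=-2, e=sp−y≈1.232969; I≈-1.148281, D=e−e_prev≈2.364219; u=1/2·1.232969+5/4·(-1.148281)+1·2.364219≈1.545352; next y=3/5·(-3.232969)+1/2·1.545352≈-1.167105
n=4: y≈-1.167105, sp=-2, e=sp−y≈-0.832895; I≈-1.981176, D=e−e_prev≈-2.065863; u=1/2·(-0.832895)+5/4·(-1.981176)+1·(-2.065863)≈-4.958780; next y=3/5·(-1.167105)+1/2·(-4.958780)≈-3.179653
n=5: y≈-3.179653, sp=-2, e=sp−y≈1.179653; I≈-0.801522, D=e−e_prev≈2.012548; u=1/2·1.179653+5/4·(-0.801522)+1·2.012548≈1.600472; next y=3/5·(-3.179653)+1/2·1.600472≈-1.107556
n=6: y≈-1.107556, sp=-2, e=sp−y≈-0.892444; I≈-1.693966, D=e−e_prev≈-2.072097; u=1/2·(-0.892444)+5/4·(-1.693966)+1·(-2.072097)≈-4.635777; next y=3/5·(-1.107556)+1/2·(-4.635777)≈-2.982422
n=7: y≈-2.982422, sp=-2, e=sp−y≈0.982422; I≈-0.711544, D=e−e_prev≈1.874866; u=1/2·0.982422+5/4·(-0.711544)+1·1.874866≈1.476647; next y=3/5·(-2.982422)+1/2·1.476647≈-1.051130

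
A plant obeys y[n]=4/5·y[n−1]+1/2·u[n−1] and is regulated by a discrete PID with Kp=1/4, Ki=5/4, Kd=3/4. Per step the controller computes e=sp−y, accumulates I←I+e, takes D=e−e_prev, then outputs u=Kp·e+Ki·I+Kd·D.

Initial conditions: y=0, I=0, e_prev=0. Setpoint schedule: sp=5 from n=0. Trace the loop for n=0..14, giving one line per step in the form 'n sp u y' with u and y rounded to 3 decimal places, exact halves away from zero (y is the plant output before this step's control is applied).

0 5 11.250 0.000
1 5 1.094 5.625
2 5 5.832 5.047
3 5 1.050 6.954
4 5 1.986 6.088
5 5 0.482 5.863
6 5 1.331 4.932
7 5 1.440 4.611
8 5 2.141 4.408
9 5 2.304 4.597
10 5 2.426 4.830
11 5 2.257 5.077
12 5 2.092 5.190
13 5 1.922 5.198
14 5 1.857 5.119

(exact arithmetic carried between steps; '≈' marks a value shown rounded to 6 d.p. or computed from one; I and e_prev carry over from the previous line; the table rounds u and y to 3 d.p., halves away from zero)
n=0: y=0, sp=5, e=sp−y=5; I=5, D=e−e_prev=5; u=1/4·5+5/4·5+3/4·5=11.25; next y=4/5·0+1/2·11.25=5.625
n=1: y=5.625, sp=5, e=sp−y=-0.625; I=4.375, D=e−e_prev=-5.625; u=1/4·(-0.625)+5/4·4.375+3/4·(-5.625)=1.09375; next y=4/5·5.625+1/2·1.09375=5.046875
n=2: y=5.046875, sp=5, e=sp−y=-0.046875; I=4.328125, D=e−e_prev=0.578125; u=1/4·(-0.046875)+5/4·4.328125+3/4·0.578125≈5.832031; next y=4/5·5.046875+1/2·5.832031≈6.953516
n=3: y≈6.953516, sp=5, e=sp−y≈-1.953516; I≈2.374609, D=e−e_prev≈-1.906641; u=1/4·(-1.953516)+5/4·2.374609+3/4·(-1.906641)≈1.049902; next y=4/5·6.953516+1/2·1.049902≈6.087764
n=4: y≈6.087764, sp=5, e=sp−y≈-1.087764; I≈1.286846, D=e−e_prev≈0.865752; u=1/4·(-1.087764)+5/4·1.286846+3/4·0.865752≈1.985930; next y=4/5·6.087764+1/2·1.985930≈5.863176
n=5: y≈5.863176, sp=5, e=sp−y≈-0.863176; I≈0.423670, D=e−e_prev≈0.224588; u=1/4·(-0.863176)+5/4·0.423670+3/4·0.224588≈0.482234; next y=4/5·5.863176+1/2·0.482234≈4.931658
n=6: y≈4.931658, sp=5, e=sp−y≈0.068342; I≈0.492012, D=e−e_prev≈0.931518; u=1/4·0.068342+5/4·0.492012+3/4·0.931518≈1.330739; next y=4/5·4.931658+1/2·1.330739≈4.610696
n=7: y≈4.610696, sp=5, e=sp−y≈0.389304; I≈0.881316, D=e−e_prev≈0.320962; u=1/4·0.389304+5/4·0.881316+3/4·0.320962≈1.439693; next y=4/5·4.610696+1/2·1.439693≈4.408403
n=8: y≈4.408403, sp=5, e=sp−y≈0.591597; I≈1.472913, D=e−e_prev≈0.202293; u=1/4·0.591597+5/4·1.472913+3/4·0.202293≈2.140760; next y=4/5·4.408403+1/2·2.140760≈4.597103
n=9: y≈4.597103, sp=5, e=sp−y≈0.402897; I≈1.875811, D=e−e_prev≈-0.188700; u=1/4·0.402897+5/4·1.875811+3/4·(-0.188700)≈2.303963; next y=4/5·4.597103+1/2·2.303963≈4.829664
n=10: y≈4.829664, sp=5, e=sp−y≈0.170336; I≈2.046147, D=e−e_prev≈-0.232561; u=1/4·0.170336+5/4·2.046147+3/4·(-0.232561)≈2.425847; next y=4/5·4.829664+1/2·2.425847≈5.076654
n=11: y≈5.076654, sp=5, e=sp−y≈-0.076654; I≈1.969493, D=e−e_prev≈-0.246991; u=1/4·(-0.076654)+5/4·1.969493+3/4·(-0.246991)≈2.257459; next y=4/5·5.076654+1/2·2.257459≈5.190053
n=12: y≈5.190053, sp=5, e=sp−y≈-0.190053; I≈1.779440, D=e−e_prev≈-0.113399; u=1/4·(-0.190053)+5/4·1.779440+3/4·(-0.113399)≈2.091737; next y=4/5·5.190053+1/2·2.091737≈5.197911
n=13: y≈5.197911, sp=5, e=sp−y≈-0.197911; I≈1.581529, D=e−e_prev≈-0.007858; u=1/4·(-0.197911)+5/4·1.581529+3/4·(-0.007858)≈1.921539; next y=4/5·5.197911+1/2·1.921539≈5.119099
n=14: y≈5.119099, sp=5, e=sp−y≈-0.119099; I≈1.462430, D=e−e_prev≈0.078813; u=1/4·(-0.119099)+5/4·1.462430+3/4·0.078813≈1.857372; next y=4/5·5.119099+1/2·1.857372≈5.023965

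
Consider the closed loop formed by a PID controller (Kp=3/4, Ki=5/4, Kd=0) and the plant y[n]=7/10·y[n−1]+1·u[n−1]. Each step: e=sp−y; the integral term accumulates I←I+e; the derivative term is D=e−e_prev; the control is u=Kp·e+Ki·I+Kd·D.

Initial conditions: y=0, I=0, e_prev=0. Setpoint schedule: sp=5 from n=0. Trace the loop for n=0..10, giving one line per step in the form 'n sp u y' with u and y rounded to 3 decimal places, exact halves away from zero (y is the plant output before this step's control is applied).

(exact arithmetic carried between steps; '≈' marks a value shown rounded to 6 d.p. or computed from one; I and e_prev carry over from the previous line; the table rounds u and y to 3 d.p., halves away from zero)
n=0: y=0, sp=5, e=sp−y=5; I=5, D=e−e_prev=5; u=3/4·5+5/4·5+0·5=10; next y=7/10·0+1·10=10
n=1: y=10, sp=5, e=sp−y=-5; I=0, D=e−e_prev=-10; u=3/4·(-5)+5/4·0+0·(-10)=-3.75; next y=7/10·10+1·(-3.75)=3.25
n=2: y=3.25, sp=5, e=sp−y=1.75; I=1.75, D=e−e_prev=6.75; u=3/4·1.75+5/4·1.75+0·6.75=3.5; next y=7/10·3.25+1·3.5=5.775
n=3: y=5.775, sp=5, e=sp−y=-0.775; I=0.975, D=e−e_prev=-2.525; u=3/4·(-0.775)+5/4·0.975+0·(-2.525)=0.6375; next y=7/10·5.775+1·0.6375=4.68
n=4: y=4.68, sp=5, e=sp−y=0.32; I=1.295, D=e−e_prev=1.095; u=3/4·0.32+5/4·1.295+0·1.095=1.85875; next y=7/10·4.68+1·1.85875=5.13475
n=5: y=5.13475, sp=5, e=sp−y=-0.13475; I=1.16025, D=e−e_prev=-0.45475; u=3/4·(-0.13475)+5/4·1.16025+0·(-0.45475)=1.34925; next y=7/10·5.13475+1·1.34925=4.943575
n=6: y=4.943575, sp=5, e=sp−y=0.056425; I=1.216675, D=e−e_prev=0.191175; u=3/4·0.056425+5/4·1.216675+0·0.191175≈1.563163; next y=7/10·4.943575+1·1.563163≈5.023665
n=7: y=5.023665, sp=5, e=sp−y=-0.023665; I=1.19301, D=e−e_prev=-0.08009; u=3/4·(-0.023665)+5/4·1.19301+0·(-0.08009)≈1.473514; next y=7/10·5.023665+1·1.473514≈4.990079
n=8: y≈4.990079, sp=5, e=sp−y≈0.009921; I≈1.202931, D=e−e_prev≈0.033586; u=3/4·0.009921+5/4·1.202931+0·0.033586≈1.511104; next y=7/10·4.990079+1·1.511104≈5.004159
n=9: y≈5.004159, sp=5, e=sp−y≈-0.004159; I≈1.198771, D=e−e_prev≈-0.014080; u=3/4·(-0.004159)+5/4·1.198771+0·(-0.014080)≈1.495344; next y=7/10·5.004159+1·1.495344≈4.998256
n=10: y≈4.998256, sp=5, e=sp−y≈0.001744; I≈1.200515, D=e−e_prev≈0.005903; u=3/4·0.001744+5/4·1.200515+0·0.005903≈1.501952; next y=7/10·4.998256+1·1.501952≈5.000731

0 5 10.000 0.000
1 5 -3.750 10.000
2 5 3.500 3.250
3 5 0.638 5.775
4 5 1.859 4.680
5 5 1.349 5.135
6 5 1.563 4.944
7 5 1.474 5.024
8 5 1.511 4.990
9 5 1.495 5.004
10 5 1.502 4.998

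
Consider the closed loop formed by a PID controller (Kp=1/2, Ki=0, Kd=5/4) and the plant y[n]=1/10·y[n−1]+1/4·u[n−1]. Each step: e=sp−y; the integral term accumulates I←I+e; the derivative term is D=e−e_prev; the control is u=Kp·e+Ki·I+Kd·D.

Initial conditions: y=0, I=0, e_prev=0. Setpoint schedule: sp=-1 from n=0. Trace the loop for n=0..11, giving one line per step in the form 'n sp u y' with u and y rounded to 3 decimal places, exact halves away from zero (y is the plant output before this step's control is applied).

0 -1 -1.750 0.000
1 -1 0.266 -0.438
2 -1 -1.087 0.023
3 -1 0.000 -0.269
4 -1 -0.789 -0.027
5 -1 -0.184 -0.200
6 -1 -0.635 -0.066
7 -1 -0.293 -0.165
8 -1 -0.549 -0.090
9 -1 -0.356 -0.146
10 -1 -0.501 -0.104
11 -1 -0.392 -0.136

(exact arithmetic carried between steps; '≈' marks a value shown rounded to 6 d.p. or computed from one; I and e_prev carry over from the previous line; the table rounds u and y to 3 d.p., halves away from zero)
n=0: y=0, sp=-1, e=sp−y=-1; I=-1, D=e−e_prev=-1; u=1/2·(-1)+0·(-1)+5/4·(-1)=-1.75; next y=1/10·0+1/4·(-1.75)=-0.4375
n=1: y=-0.4375, sp=-1, e=sp−y=-0.5625; I=-1.5625, D=e−e_prev=0.4375; u=1/2·(-0.5625)+0·(-1.5625)+5/4·0.4375=0.265625; next y=1/10·(-0.4375)+1/4·0.265625≈0.022656
n=2: y≈0.022656, sp=-1, e=sp−y≈-1.022656; I≈-2.585156, D=e−e_prev≈-0.460156; u=1/2·(-1.022656)+0·(-2.585156)+5/4·(-0.460156)≈-1.086523; next y=1/10·0.022656+1/4·(-1.086523)≈-0.269365
n=3: y≈-0.269365, sp=-1, e=sp−y≈-0.730635; I≈-3.315791, D=e−e_prev≈0.292021; u=1/2·(-0.730635)+0·(-3.315791)+5/4·0.292021≈-0.000291; next y=1/10·(-0.269365)+1/4·(-0.000291)≈-0.027009
n=4: y≈-0.027009, sp=-1, e=sp−y≈-0.972991; I≈-4.288782, D=e−e_prev≈-0.242356; u=1/2·(-0.972991)+0·(-4.288782)+5/4·(-0.242356)≈-0.789441; next y=1/10·(-0.027009)+1/4·(-0.789441)≈-0.200061
n=5: y≈-0.200061, sp=-1, e=sp−y≈-0.799939; I≈-5.088721, D=e−e_prev≈0.173052; u=1/2·(-0.799939)+0·(-5.088721)+5/4·0.173052≈-0.183655; next y=1/10·(-0.200061)+1/4·(-0.183655)≈-0.065920
n=6: y≈-0.065920, sp=-1, e=sp−y≈-0.934080; I≈-6.022801, D=e−e_prev≈-0.134141; u=1/2·(-0.934080)+0·(-6.022801)+5/4·(-0.134141)≈-0.634717; next y=1/10·(-0.065920)+1/4·(-0.634717)≈-0.165271
n=7: y≈-0.165271, sp=-1, e=sp−y≈-0.834729; I≈-6.857530, D=e−e_prev≈0.099351; u=1/2·(-0.834729)+0·(-6.857530)+5/4·0.099351≈-0.293175; next y=1/10·(-0.165271)+1/4·(-0.293175)≈-0.089821
n=8: y≈-0.089821, sp=-1, e=sp−y≈-0.910179; I≈-7.767709, D=e−e_prev≈-0.075450; u=1/2·(-0.910179)+0·(-7.767709)+5/4·(-0.075450)≈-0.549402; next y=1/10·(-0.089821)+1/4·(-0.549402)≈-0.146333
n=9: y≈-0.146333, sp=-1, e=sp−y≈-0.853667; I≈-8.621376, D=e−e_prev≈0.056512; u=1/2·(-0.853667)+0·(-8.621376)+5/4·0.056512≈-0.356194; next y=1/10·(-0.146333)+1/4·(-0.356194)≈-0.103682
n=10: y≈-0.103682, sp=-1, e=sp−y≈-0.896318; I≈-9.517695, D=e−e_prev≈-0.042651; u=1/2·(-0.896318)+0·(-9.517695)+5/4·(-0.042651)≈-0.501473; next y=1/10·(-0.103682)+1/4·(-0.501473)≈-0.135736
n=11: y≈-0.135736, sp=-1, e=sp−y≈-0.864264; I≈-10.381958, D=e−e_prev≈0.032055; u=1/2·(-0.864264)+0·(-10.381958)+5/4·0.032055≈-0.392064; next y=1/10·(-0.135736)+1/4·(-0.392064)≈-0.111590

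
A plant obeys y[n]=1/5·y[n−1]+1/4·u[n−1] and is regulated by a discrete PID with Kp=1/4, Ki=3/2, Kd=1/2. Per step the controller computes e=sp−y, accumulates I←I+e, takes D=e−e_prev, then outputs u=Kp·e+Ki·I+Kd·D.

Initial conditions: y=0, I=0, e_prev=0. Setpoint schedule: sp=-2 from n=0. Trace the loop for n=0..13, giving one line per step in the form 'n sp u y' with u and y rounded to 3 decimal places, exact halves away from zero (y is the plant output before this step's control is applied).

0 -2 -4.500 0.000
1 -2 -3.969 -1.125
2 -2 -5.636 -1.217
3 -2 -5.877 -1.653
4 -2 -6.285 -1.800
5 -2 -6.363 -1.931
6 -2 -6.429 -1.977
7 -2 -6.429 -2.003
8 -2 -6.426 -2.008
9 -2 -6.416 -2.008
10 -2 -6.410 -2.006
11 -2 -6.405 -2.004
12 -2 -6.402 -2.002
13 -2 -6.401 -2.001

(exact arithmetic carried between steps; '≈' marks a value shown rounded to 6 d.p. or computed from one; I and e_prev carry over from the previous line; the table rounds u and y to 3 d.p., halves away from zero)
n=0: y=0, sp=-2, e=sp−y=-2; I=-2, D=e−e_prev=-2; u=1/4·(-2)+3/2·(-2)+1/2·(-2)=-4.5; next y=1/5·0+1/4·(-4.5)=-1.125
n=1: y=-1.125, sp=-2, e=sp−y=-0.875; I=-2.875, D=e−e_prev=1.125; u=1/4·(-0.875)+3/2·(-2.875)+1/2·1.125=-3.96875; next y=1/5·(-1.125)+1/4·(-3.96875)≈-1.217188
n=2: y≈-1.217188, sp=-2, e=sp−y≈-0.782813; I≈-3.657813, D=e−e_prev≈0.092188; u=1/4·(-0.782813)+3/2·(-3.657813)+1/2·0.092188≈-5.636328; next y=1/5·(-1.217188)+1/4·(-5.636328)≈-1.652520
n=3: y≈-1.652520, sp=-2, e=sp−y≈-0.347480; I≈-4.005293, D=e−e_prev≈0.435332; u=1/4·(-0.347480)+3/2·(-4.005293)+1/2·0.435332≈-5.877144; next y=1/5·(-1.652520)+1/4·(-5.877144)≈-1.799790
n=4: y≈-1.799790, sp=-2, e=sp−y≈-0.200210; I≈-4.205503, D=e−e_prev≈0.147270; u=1/4·(-0.200210)+3/2·(-4.205503)+1/2·0.147270≈-6.284672; next y=1/5·(-1.799790)+1/4·(-6.284672)≈-1.931126
n=5: y≈-1.931126, sp=-2, e=sp−y≈-0.068874; I≈-4.274377, D=e−e_prev≈0.131336; u=1/4·(-0.068874)+3/2·(-4.274377)+1/2·0.131336≈-6.363116; next y=1/5·(-1.931126)+1/4·(-6.363116)≈-1.977004
n=6: y≈-1.977004, sp=-2, e=sp−y≈-0.022996; I≈-4.297373, D=e−e_prev≈0.045878; u=1/4·(-0.022996)+3/2·(-4.297373)+1/2·0.045878≈-6.428869; next y=1/5·(-1.977004)+1/4·(-6.428869)≈-2.002618
n=7: y≈-2.002618, sp=-2, e=sp−y≈0.002618; I≈-4.294755, D=e−e_prev≈0.025614; u=1/4·0.002618+3/2·(-4.294755)+1/2·0.025614≈-6.428671; next y=1/5·(-2.002618)+1/4·(-6.428671)≈-2.007691
n=8: y≈-2.007691, sp=-2, e=sp−y≈0.007691; I≈-4.287063, D=e−e_prev≈0.005073; u=1/4·0.007691+3/2·(-4.287063)+1/2·0.005073≈-6.426136; next y=1/5·(-2.007691)+1/4·(-6.426136)≈-2.008072
n=9: y≈-2.008072, sp=-2, e=sp−y≈0.008072; I≈-4.278991, D=e−e_prev≈0.000381; u=1/4·0.008072+3/2·(-4.278991)+1/2·0.000381≈-6.416278; next y=1/5·(-2.008072)+1/4·(-6.416278)≈-2.005684
n=10: y≈-2.005684, sp=-2, e=sp−y≈0.005684; I≈-4.273307, D=e−e_prev≈-0.002388; u=1/4·0.005684+3/2·(-4.273307)+1/2·(-0.002388)≈-6.409734; next y=1/5·(-2.005684)+1/4·(-6.409734)≈-2.003570
n=11: y≈-2.003570, sp=-2, e=sp−y≈0.003570; I≈-4.269737, D=e−e_prev≈-0.002114; u=1/4·0.003570+3/2·(-4.269737)+1/2·(-0.002114)≈-6.404770; next y=1/5·(-2.003570)+1/4·(-6.404770)≈-2.001906
n=12: y≈-2.001906, sp=-2, e=sp−y≈0.001906; I≈-4.267830, D=e−e_prev≈-0.001664; u=1/4·0.001906+3/2·(-4.267830)+1/2·(-0.001664)≈-6.402101; next y=1/5·(-2.001906)+1/4·(-6.402101)≈-2.000907
n=13: y≈-2.000907, sp=-2, e=sp−y≈0.000907; I≈-4.266924, D=e−e_prev≈-0.001000; u=1/4·0.000907+3/2·(-4.266924)+1/2·(-0.001000)≈-6.400659; next y=1/5·(-2.000907)+1/4·(-6.400659)≈-2.000346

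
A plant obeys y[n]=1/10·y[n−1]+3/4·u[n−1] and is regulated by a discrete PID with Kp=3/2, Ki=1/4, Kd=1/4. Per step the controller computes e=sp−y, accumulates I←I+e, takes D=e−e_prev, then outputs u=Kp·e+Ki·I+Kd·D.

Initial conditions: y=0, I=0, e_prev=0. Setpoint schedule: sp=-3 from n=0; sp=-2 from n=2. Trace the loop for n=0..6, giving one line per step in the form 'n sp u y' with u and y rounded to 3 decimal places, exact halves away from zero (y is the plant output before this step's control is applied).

(exact arithmetic carried between steps; '≈' marks a value shown rounded to 6 d.p. or computed from one; I and e_prev carry over from the previous line; the table rounds u and y to 3 d.p., halves away from zero)
n=0: y=0, sp=-3, e=sp−y=-3; I=-3, D=e−e_prev=-3; u=3/2·(-3)+1/4·(-3)+1/4·(-3)=-6; next y=1/10·0+3/4·(-6)=-4.5
n=1: y=-4.5, sp=-3, e=sp−y=1.5; I=-1.5, D=e−e_prev=4.5; u=3/2·1.5+1/4·(-1.5)+1/4·4.5=3; next y=1/10·(-4.5)+3/4·3=1.8
n=2: y=1.8, sp=-2, e=sp−y=-3.8; I=-5.3, D=e−e_prev=-5.3; u=3/2·(-3.8)+1/4·(-5.3)+1/4·(-5.3)=-8.35; next y=1/10·1.8+3/4·(-8.35)=-6.0825
n=3: y=-6.0825, sp=-2, e=sp−y=4.0825; I=-1.2175, D=e−e_prev=7.8825; u=3/2·4.0825+1/4·(-1.2175)+1/4·7.8825=7.79; next y=1/10·(-6.0825)+3/4·7.79=5.23425
n=4: y=5.23425, sp=-2, e=sp−y=-7.23425; I=-8.45175, D=e−e_prev=-11.31675; u=3/2·(-7.23425)+1/4·(-8.45175)+1/4·(-11.31675)=-15.7935; next y=1/10·5.23425+3/4·(-15.7935)=-11.3217
n=5: y=-11.3217, sp=-2, e=sp−y=9.3217; I=0.86995, D=e−e_prev=16.55595; u=3/2·9.3217+1/4·0.86995+1/4·16.55595=18.339025; next y=1/10·(-11.3217)+3/4·18.339025≈12.622099
n=6: y≈12.622099, sp=-2, e=sp−y≈-14.622099; I≈-13.752149, D=e−e_prev≈-23.943799; u=3/2·(-14.622099)+1/4·(-13.752149)+1/4·(-23.943799)≈-31.357135; next y=1/10·12.622099+3/4·(-31.357135)≈-22.255641

0 -3 -6.000 0.000
1 -3 3.000 -4.500
2 -2 -8.350 1.800
3 -2 7.790 -6.083
4 -2 -15.794 5.234
5 -2 18.339 -11.322
6 -2 -31.357 12.622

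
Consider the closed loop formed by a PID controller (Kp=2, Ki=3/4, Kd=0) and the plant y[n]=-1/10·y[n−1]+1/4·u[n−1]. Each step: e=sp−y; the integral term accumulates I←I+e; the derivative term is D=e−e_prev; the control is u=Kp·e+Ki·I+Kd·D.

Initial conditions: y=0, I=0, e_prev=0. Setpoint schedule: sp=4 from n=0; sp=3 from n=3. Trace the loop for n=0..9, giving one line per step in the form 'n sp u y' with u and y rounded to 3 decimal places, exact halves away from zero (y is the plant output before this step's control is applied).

0 4 11.000 0.000
1 4 6.438 2.750
2 4 11.268 1.334
3 3 6.807 2.684
4 3 10.482 1.433
5 3 8.787 2.477
6 3 10.632 1.949
7 3 10.006 2.463
8 3 10.980 2.255
9 3 10.812 2.520

(exact arithmetic carried between steps; '≈' marks a value shown rounded to 6 d.p. or computed from one; I and e_prev carry over from the previous line; the table rounds u and y to 3 d.p., halves away from zero)
n=0: y=0, sp=4, e=sp−y=4; I=4, D=e−e_prev=4; u=2·4+3/4·4+0·4=11; next y=-1/10·0+1/4·11=2.75
n=1: y=2.75, sp=4, e=sp−y=1.25; I=5.25, D=e−e_prev=-2.75; u=2·1.25+3/4·5.25+0·(-2.75)=6.4375; next y=-1/10·2.75+1/4·6.4375=1.334375
n=2: y=1.334375, sp=4, e=sp−y=2.665625; I=7.915625, D=e−e_prev=1.415625; u=2·2.665625+3/4·7.915625+0·1.415625≈11.267969; next y=-1/10·1.334375+1/4·11.267969≈2.683555
n=3: y≈2.683555, sp=3, e=sp−y≈0.316445; I≈8.232070, D=e−e_prev≈-2.349180; u=2·0.316445+3/4·8.232070+0·(-2.349180)≈6.806943; next y=-1/10·2.683555+1/4·6.806943≈1.433380
n=4: y≈1.433380, sp=3, e=sp−y≈1.566620; I≈9.798690, D=e−e_prev≈1.250174; u=2·1.566620+3/4·9.798690+0·1.250174≈10.482257; next y=-1/10·1.433380+1/4·10.482257≈2.477226
n=5: y≈2.477226, sp=3, e=sp−y≈0.522774; I≈10.321464, D=e−e_prev≈-1.043846; u=2·0.522774+3/4·10.321464+0·(-1.043846)≈8.786646; next y=-1/10·2.477226+1/4·8.786646≈1.948939
n=6: y≈1.948939, sp=3, e=sp−y≈1.051061; I≈11.372525, D=e−e_prev≈0.528287; u=2·1.051061+3/4·11.372525+0·0.528287≈10.631516; next y=-1/10·1.948939+1/4·10.631516≈2.462985
n=7: y≈2.462985, sp=3, e=sp−y≈0.537015; I≈11.909540, D=e−e_prev≈-0.514046; u=2·0.537015+3/4·11.909540+0·(-0.514046)≈10.006185; next y=-1/10·2.462985+1/4·10.006185≈2.255248
n=8: y≈2.255248, sp=3, e=sp−y≈0.744752; I≈12.654292, D=e−e_prev≈0.207738; u=2·0.744752+3/4·12.654292+0·0.207738≈10.980224; next y=-1/10·2.255248+1/4·10.980224≈2.519531
n=9: y≈2.519531, sp=3, e=sp−y≈0.480469; I≈13.134761, D=e−e_prev≈-0.264284; u=2·0.480469+3/4·13.134761+0·(-0.264284)≈10.812008; next y=-1/10·2.519531+1/4·10.812008≈2.451049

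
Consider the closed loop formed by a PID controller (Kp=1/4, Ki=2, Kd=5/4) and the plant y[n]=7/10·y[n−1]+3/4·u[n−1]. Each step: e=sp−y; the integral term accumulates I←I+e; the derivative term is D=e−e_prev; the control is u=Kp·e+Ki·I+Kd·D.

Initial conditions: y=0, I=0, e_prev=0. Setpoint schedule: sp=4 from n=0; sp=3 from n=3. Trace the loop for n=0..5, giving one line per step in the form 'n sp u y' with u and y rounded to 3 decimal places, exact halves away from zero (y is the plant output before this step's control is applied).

(exact arithmetic carried between steps; '≈' marks a value shown rounded to 6 d.p. or computed from one; I and e_prev carry over from the previous line; the table rounds u and y to 3 d.p., halves away from zero)
n=0: y=0, sp=4, e=sp−y=4; I=4, D=e−e_prev=4; u=1/4·4+2·4+5/4·4=14; next y=7/10·0+3/4·14=10.5
n=1: y=10.5, sp=4, e=sp−y=-6.5; I=-2.5, D=e−e_prev=-10.5; u=1/4·(-6.5)+2·(-2.5)+5/4·(-10.5)=-19.75; next y=7/10·10.5+3/4·(-19.75)=-7.4625
n=2: y=-7.4625, sp=4, e=sp−y=11.4625; I=8.9625, D=e−e_prev=17.9625; u=1/4·11.4625+2·8.9625+5/4·17.9625=43.24375; next y=7/10·(-7.4625)+3/4·43.24375≈27.209063
n=3: y≈27.209063, sp=3, e=sp−y≈-24.209063; I≈-15.246563, D=e−e_prev≈-35.671563; u=1/4·(-24.209063)+2·(-15.246563)+5/4·(-35.671563)≈-81.134844; next y=7/10·27.209063+3/4·(-81.134844)≈-41.804789
n=4: y≈-41.804789, sp=3, e=sp−y≈44.804789; I≈29.558227, D=e−e_prev≈69.013852; u=1/4·44.804789+2·29.558227+5/4·69.013852≈156.584965; next y=7/10·(-41.804789)+3/4·156.584965≈88.175371
n=5: y≈88.175371, sp=3, e=sp−y≈-85.175371; I≈-55.617145, D=e−e_prev≈-129.980160; u=1/4·(-85.175371)+2·(-55.617145)+5/4·(-129.980160)≈-295.003333; next y=7/10·88.175371+3/4·(-295.003333)≈-159.529740

0 4 14.000 0.000
1 4 -19.750 10.500
2 4 43.244 -7.463
3 3 -81.135 27.209
4 3 156.585 -41.805
5 3 -295.003 88.175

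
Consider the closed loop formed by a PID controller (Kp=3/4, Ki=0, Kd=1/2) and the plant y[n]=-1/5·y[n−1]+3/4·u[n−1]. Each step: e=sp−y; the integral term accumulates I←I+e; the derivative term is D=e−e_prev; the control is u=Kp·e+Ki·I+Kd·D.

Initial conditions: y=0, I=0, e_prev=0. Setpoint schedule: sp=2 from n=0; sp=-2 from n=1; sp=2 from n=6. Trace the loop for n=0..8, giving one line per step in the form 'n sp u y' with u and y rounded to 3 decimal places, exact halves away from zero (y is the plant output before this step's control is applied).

(exact arithmetic carried between steps; '≈' marks a value shown rounded to 6 d.p. or computed from one; I and e_prev carry over from the previous line; the table rounds u and y to 3 d.p., halves away from zero)
n=0: y=0, sp=2, e=sp−y=2; I=2, D=e−e_prev=2; u=3/4·2+0·2+1/2·2=2.5; next y=-1/5·0+3/4·2.5=1.875
n=1: y=1.875, sp=-2, e=sp−y=-3.875; I=-1.875, D=e−e_prev=-5.875; u=3/4·(-3.875)+0·(-1.875)+1/2·(-5.875)=-5.84375; next y=-1/5·1.875+3/4·(-5.84375)≈-4.757813
n=2: y≈-4.757813, sp=-2, e=sp−y≈2.757813; I≈0.882813, D=e−e_prev≈6.632813; u=3/4·2.757813+0·0.882813+1/2·6.632813≈5.384766; next y=-1/5·(-4.757813)+3/4·5.384766≈4.990137
n=3: y≈4.990137, sp=-2, e=sp−y≈-6.990137; I≈-6.107324, D=e−e_prev≈-9.747949; u=3/4·(-6.990137)+0·(-6.107324)+1/2·(-9.747949)≈-10.116577; next y=-1/5·4.990137+3/4·(-10.116577)≈-8.585460
n=4: y≈-8.585460, sp=-2, e=sp−y≈6.585460; I≈0.478136, D=e−e_prev≈13.575597; u=3/4·6.585460+0·0.478136+1/2·13.575597≈11.726894; next y=-1/5·(-8.585460)+3/4·11.726894≈10.512262
n=5: y≈10.512262, sp=-2, e=sp−y≈-12.512262; I≈-12.034126, D=e−e_prev≈-19.097722; u=3/4·(-12.512262)+0·(-12.034126)+1/2·(-19.097722)≈-18.933058; next y=-1/5·10.512262+3/4·(-18.933058)≈-16.302246
n=6: y≈-16.302246, sp=2, e=sp−y≈18.302246; I≈6.268120, D=e−e_prev≈30.814508; u=3/4·18.302246+0·6.268120+1/2·30.814508≈29.133938; next y=-1/5·(-16.302246)+3/4·29.133938≈25.110903
n=7: y≈25.110903, sp=2, e=sp−y≈-23.110903; I≈-16.842783, D=e−e_prev≈-41.413149; u=3/4·(-23.110903)+0·(-16.842783)+1/2·(-41.413149)≈-38.039752; next y=-1/5·25.110903+3/4·(-38.039752)≈-33.551994
n=8: y≈-33.551994, sp=2, e=sp−y≈35.551994; I≈18.709211, D=e−e_prev≈58.662897; u=3/4·35.551994+0·18.709211+1/2·58.662897≈55.995445; next y=-1/5·(-33.551994)+3/4·55.995445≈48.706982

0 2 2.500 0.000
1 -2 -5.844 1.875
2 -2 5.385 -4.758
3 -2 -10.117 4.990
4 -2 11.727 -8.585
5 -2 -18.933 10.512
6 2 29.134 -16.302
7 2 -38.040 25.111
8 2 55.995 -33.552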